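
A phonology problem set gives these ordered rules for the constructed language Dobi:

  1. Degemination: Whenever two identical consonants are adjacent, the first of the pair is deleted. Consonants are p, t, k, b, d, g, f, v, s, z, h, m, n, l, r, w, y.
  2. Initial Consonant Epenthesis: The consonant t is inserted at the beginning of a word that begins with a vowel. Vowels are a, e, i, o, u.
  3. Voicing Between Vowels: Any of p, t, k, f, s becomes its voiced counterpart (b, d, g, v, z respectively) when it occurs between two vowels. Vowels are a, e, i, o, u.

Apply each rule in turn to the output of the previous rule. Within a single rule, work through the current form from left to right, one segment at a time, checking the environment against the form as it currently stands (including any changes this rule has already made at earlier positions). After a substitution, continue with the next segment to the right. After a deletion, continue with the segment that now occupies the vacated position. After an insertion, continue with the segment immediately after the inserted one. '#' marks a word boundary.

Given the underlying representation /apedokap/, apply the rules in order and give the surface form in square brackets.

[tabedogap]

1 Degemination: no change — [apedokap]
2 Initial Consonant Epenthesis: [apedokap] → [tapedokap]
3 Voicing Between Vowels: [tapedokap] → [tabedogap]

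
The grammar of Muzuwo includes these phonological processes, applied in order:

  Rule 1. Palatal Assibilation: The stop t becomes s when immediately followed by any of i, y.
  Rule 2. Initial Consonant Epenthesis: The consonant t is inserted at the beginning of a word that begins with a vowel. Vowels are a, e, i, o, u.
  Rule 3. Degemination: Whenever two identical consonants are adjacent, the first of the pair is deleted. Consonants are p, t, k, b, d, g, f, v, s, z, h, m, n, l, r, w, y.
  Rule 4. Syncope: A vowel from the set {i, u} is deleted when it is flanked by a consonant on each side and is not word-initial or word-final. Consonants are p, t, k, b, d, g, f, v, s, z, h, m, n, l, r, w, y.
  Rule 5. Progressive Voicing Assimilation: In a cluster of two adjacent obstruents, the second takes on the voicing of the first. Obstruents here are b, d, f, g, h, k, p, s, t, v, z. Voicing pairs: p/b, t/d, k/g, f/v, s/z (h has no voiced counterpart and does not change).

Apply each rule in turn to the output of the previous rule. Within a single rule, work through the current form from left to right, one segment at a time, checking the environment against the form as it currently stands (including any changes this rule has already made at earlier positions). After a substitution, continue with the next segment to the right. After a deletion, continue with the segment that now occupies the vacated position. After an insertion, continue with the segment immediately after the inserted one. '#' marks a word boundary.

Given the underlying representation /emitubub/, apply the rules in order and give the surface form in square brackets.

[temtpp]

Rule 1 Palatal Assibilation: no change — [emitubub]
Rule 2 Initial Consonant Epenthesis: [emitubub] → [temitubub]
Rule 3 Degemination: no change — [temitubub]
Rule 4 Syncope: [temitubub] → [temtbb]
Rule 5 Progressive Voicing Assimilation: [temtbb] → [temtpp]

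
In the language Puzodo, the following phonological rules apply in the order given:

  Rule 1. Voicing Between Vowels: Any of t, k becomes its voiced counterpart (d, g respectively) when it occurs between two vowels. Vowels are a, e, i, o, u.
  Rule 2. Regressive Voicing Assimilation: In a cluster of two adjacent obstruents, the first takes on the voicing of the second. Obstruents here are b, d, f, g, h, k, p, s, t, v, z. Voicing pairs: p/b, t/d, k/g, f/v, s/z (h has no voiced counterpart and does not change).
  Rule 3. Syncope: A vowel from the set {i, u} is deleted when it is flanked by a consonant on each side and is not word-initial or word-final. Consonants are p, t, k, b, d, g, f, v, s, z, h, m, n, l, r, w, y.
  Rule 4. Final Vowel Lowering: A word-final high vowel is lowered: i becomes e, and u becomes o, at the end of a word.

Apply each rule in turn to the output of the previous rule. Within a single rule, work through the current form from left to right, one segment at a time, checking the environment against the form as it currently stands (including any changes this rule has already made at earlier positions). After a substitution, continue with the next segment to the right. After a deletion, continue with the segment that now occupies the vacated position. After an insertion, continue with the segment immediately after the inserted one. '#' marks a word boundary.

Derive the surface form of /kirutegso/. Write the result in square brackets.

Rule 1 Voicing Between Vowels: [kirutegso] → [kirudegso]
Rule 2 Regressive Voicing Assimilation: [kirudegso] → [kirudekso]
Rule 3 Syncope: [kirudekso] → [krdekso]
Rule 4 Final Vowel Lowering: no change — [krdekso]

[krdekso]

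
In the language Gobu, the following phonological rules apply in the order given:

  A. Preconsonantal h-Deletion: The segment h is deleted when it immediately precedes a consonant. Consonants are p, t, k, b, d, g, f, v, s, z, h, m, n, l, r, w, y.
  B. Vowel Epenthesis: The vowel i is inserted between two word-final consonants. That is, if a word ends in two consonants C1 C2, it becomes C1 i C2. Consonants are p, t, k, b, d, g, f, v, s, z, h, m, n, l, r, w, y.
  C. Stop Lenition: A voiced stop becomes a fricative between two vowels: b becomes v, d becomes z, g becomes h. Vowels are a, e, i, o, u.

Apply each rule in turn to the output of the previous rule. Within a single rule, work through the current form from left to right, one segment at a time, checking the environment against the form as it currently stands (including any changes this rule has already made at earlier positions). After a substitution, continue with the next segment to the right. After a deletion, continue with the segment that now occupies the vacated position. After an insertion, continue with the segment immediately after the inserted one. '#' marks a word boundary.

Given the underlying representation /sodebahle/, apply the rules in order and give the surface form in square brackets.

[sozevale]

A Preconsonantal h-Deletion: [sodebahle] → [sodebale]
B Vowel Epenthesis: no change — [sodebale]
C Stop Lenition: [sodebale] → [sozevale]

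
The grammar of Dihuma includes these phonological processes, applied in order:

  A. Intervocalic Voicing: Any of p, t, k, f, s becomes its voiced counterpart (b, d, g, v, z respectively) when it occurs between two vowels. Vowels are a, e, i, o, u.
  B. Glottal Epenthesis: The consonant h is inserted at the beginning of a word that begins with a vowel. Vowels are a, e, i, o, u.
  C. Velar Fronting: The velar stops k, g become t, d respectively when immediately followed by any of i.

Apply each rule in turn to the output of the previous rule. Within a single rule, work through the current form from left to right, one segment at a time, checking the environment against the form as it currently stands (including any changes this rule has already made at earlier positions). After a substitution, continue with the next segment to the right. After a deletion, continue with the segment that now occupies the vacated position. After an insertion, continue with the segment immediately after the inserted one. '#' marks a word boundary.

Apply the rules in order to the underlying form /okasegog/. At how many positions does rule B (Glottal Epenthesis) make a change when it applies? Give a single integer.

A Intervocalic Voicing: [okasegog] → [ogazegog]
B Glottal Epenthesis: [ogazegog] → [hogazegog]
C Velar Fronting: no change — [hogazegog]
Rule B changed 1 position(s).

1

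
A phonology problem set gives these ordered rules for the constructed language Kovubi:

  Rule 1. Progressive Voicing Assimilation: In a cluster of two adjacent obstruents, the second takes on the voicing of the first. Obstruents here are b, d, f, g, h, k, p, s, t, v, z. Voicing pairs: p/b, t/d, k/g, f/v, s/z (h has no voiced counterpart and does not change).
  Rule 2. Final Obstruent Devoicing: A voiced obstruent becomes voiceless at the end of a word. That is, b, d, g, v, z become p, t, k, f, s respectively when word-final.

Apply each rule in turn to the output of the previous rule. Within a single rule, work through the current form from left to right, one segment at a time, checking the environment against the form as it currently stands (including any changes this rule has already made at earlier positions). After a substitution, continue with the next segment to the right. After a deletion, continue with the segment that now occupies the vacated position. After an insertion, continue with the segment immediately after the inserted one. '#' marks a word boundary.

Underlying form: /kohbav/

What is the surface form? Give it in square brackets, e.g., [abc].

[kohpaf]

Rule 1 Progressive Voicing Assimilation: [kohbav] → [kohpav]
Rule 2 Final Obstruent Devoicing: [kohpav] → [kohpaf]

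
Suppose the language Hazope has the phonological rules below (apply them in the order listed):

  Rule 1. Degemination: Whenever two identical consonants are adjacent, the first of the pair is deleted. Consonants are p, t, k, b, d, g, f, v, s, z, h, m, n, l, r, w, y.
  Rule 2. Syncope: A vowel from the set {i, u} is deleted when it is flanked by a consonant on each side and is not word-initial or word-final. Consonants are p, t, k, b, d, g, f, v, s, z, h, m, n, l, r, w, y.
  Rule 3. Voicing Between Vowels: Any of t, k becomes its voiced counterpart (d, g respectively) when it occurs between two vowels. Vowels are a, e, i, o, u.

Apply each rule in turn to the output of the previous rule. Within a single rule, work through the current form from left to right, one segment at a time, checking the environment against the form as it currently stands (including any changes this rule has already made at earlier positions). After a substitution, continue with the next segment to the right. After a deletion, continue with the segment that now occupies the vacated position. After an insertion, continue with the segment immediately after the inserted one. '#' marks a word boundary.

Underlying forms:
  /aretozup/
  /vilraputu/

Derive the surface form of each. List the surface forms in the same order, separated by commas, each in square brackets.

/aretozup/:
  Rule 1 Degemination: no change — [aretozup]
  Rule 2 Syncope: [aretozup] → [aretozp]
  Rule 3 Voicing Between Vowels: [aretozp] → [aredozp]
/vilraputu/:
  Rule 1 Degemination: no change — [vilraputu]
  Rule 2 Syncope: [vilraputu] → [vlraptu]
  Rule 3 Voicing Between Vowels: no change — [vlraptu]

[aredozp], [vlraptu]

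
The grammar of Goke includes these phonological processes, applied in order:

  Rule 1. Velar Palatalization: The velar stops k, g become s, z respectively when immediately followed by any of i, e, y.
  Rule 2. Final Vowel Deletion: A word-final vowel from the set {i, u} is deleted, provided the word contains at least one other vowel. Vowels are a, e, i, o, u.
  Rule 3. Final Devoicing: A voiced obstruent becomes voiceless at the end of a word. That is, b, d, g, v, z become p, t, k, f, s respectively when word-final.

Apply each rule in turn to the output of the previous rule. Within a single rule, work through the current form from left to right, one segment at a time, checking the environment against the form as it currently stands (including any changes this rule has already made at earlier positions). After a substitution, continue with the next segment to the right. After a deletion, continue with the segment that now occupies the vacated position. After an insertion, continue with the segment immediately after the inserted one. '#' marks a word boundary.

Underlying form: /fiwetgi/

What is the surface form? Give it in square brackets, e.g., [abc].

Rule 1 Velar Palatalization: [fiwetgi] → [fiwetzi]
Rule 2 Final Vowel Deletion: [fiwetzi] → [fiwetz]
Rule 3 Final Devoicing: [fiwetz] → [fiwets]

[fiwets]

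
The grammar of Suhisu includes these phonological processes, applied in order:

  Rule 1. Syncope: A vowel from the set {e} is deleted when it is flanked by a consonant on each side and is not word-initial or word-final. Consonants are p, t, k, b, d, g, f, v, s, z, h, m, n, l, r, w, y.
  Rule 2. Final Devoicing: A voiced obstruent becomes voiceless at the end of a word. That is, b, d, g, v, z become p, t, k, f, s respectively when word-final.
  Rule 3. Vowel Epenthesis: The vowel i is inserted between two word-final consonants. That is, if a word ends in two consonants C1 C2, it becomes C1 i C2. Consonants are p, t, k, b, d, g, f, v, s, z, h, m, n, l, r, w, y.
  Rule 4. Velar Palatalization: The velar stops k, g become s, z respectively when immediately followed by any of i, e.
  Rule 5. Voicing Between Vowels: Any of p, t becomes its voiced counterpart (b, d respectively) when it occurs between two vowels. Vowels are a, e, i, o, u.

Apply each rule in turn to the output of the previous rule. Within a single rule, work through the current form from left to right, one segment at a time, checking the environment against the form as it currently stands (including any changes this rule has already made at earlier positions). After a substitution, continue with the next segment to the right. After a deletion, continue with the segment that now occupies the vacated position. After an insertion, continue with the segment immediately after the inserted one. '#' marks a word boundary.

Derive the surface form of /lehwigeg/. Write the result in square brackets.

[lhwizik]

Rule 1 Syncope: [lehwigeg] → [lhwigg]
Rule 2 Final Devoicing: [lhwigg] → [lhwigk]
Rule 3 Vowel Epenthesis: [lhwigk] → [lhwigik]
Rule 4 Velar Palatalization: [lhwigik] → [lhwizik]
Rule 5 Voicing Between Vowels: no change — [lhwizik]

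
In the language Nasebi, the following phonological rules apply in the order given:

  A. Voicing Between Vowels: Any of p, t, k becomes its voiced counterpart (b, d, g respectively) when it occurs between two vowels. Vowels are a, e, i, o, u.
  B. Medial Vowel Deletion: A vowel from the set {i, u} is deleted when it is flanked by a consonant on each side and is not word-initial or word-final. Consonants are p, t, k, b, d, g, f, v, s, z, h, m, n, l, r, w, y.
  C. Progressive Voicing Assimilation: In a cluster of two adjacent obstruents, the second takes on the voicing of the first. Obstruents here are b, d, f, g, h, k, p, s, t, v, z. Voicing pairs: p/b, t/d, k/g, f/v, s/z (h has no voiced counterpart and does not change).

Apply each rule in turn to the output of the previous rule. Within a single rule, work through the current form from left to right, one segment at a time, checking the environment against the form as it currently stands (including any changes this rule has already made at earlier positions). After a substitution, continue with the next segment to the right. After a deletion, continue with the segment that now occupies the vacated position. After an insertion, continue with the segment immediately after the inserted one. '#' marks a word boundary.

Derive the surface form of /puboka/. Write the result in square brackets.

A Voicing Between Vowels: [puboka] → [puboga]
B Medial Vowel Deletion: [puboga] → [pboga]
C Progressive Voicing Assimilation: [pboga] → [ppoga]

[ppoga]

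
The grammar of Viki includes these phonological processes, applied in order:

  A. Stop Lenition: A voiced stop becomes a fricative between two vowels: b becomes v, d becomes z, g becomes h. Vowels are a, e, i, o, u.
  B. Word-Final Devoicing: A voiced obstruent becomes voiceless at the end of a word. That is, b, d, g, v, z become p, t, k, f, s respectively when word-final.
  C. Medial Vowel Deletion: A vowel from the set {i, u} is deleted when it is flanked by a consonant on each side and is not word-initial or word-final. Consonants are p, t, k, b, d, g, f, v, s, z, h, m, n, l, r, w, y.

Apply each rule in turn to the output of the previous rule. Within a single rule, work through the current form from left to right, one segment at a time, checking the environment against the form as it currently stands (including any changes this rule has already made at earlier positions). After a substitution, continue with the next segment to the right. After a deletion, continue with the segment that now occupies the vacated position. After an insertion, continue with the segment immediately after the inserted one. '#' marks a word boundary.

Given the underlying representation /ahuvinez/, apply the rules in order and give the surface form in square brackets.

A Stop Lenition: no change — [ahuvinez]
B Word-Final Devoicing: [ahuvinez] → [ahuvines]
C Medial Vowel Deletion: [ahuvines] → [ahvnes]

[ahvnes]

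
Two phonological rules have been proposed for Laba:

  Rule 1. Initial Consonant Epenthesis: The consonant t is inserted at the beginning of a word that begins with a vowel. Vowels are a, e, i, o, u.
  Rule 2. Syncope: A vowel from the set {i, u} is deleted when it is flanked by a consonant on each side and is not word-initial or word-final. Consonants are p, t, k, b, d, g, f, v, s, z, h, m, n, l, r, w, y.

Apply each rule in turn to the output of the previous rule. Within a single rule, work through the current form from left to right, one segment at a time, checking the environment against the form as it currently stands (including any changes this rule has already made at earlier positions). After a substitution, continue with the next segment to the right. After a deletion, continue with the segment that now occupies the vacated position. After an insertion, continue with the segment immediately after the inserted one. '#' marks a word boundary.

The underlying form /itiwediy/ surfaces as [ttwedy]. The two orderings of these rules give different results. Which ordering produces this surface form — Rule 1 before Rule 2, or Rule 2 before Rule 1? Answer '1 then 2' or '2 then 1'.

1 then 2

Order 1 then 2:
  1 Initial Consonant Epenthesis: [itiwediy] → [titiwediy]
  2 Syncope: [titiwediy] → [ttwedy]
  result: [ttwedy]
Order 2 then 1:
  2 Syncope: [itiwediy] → [itwedy]
  1 Initial Consonant Epenthesis: [itwedy] → [titwedy]
  result: [titwedy]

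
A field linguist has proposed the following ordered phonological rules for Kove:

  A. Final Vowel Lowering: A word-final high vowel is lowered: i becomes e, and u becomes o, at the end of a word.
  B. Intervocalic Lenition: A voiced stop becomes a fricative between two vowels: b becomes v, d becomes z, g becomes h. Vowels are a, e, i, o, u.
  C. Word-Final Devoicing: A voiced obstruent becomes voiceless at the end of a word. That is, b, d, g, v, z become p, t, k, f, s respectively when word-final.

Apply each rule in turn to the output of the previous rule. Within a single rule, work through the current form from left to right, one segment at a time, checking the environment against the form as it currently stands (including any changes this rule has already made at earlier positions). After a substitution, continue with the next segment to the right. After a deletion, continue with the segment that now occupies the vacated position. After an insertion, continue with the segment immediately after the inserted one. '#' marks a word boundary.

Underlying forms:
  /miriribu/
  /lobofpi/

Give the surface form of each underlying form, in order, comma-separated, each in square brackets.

/miriribu/:
  A Final Vowel Lowering: [miriribu] → [miriribo]
  B Intervocalic Lenition: [miriribo] → [miririvo]
  C Word-Final Devoicing: no change — [miririvo]
/lobofpi/:
  A Final Vowel Lowering: [lobofpi] → [lobofpe]
  B Intervocalic Lenition: [lobofpe] → [lovofpe]
  C Word-Final Devoicing: no change — [lovofpe]

[miririvo], [lovofpe]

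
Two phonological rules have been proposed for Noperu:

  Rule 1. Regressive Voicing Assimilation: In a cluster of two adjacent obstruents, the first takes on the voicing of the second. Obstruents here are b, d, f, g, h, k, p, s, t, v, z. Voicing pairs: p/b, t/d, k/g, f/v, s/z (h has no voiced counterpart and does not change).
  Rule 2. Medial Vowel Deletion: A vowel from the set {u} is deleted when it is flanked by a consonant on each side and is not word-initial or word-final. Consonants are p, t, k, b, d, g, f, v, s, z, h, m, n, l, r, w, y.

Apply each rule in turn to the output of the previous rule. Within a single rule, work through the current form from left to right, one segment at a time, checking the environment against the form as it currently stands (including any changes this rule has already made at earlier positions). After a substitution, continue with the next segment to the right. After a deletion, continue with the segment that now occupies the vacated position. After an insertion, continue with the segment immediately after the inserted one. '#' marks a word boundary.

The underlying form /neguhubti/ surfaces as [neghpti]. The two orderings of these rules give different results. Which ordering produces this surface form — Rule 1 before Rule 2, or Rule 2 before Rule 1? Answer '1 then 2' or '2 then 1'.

1 then 2

Order 1 then 2:
  1 Regressive Voicing Assimilation: [neguhubti] → [neguhupti]
  2 Medial Vowel Deletion: [neguhupti] → [neghpti]
  result: [neghpti]
Order 2 then 1:
  2 Medial Vowel Deletion: [neguhubti] → [neghbti]
  1 Regressive Voicing Assimilation: [neghbti] → [nekhpti]
  result: [nekhpti]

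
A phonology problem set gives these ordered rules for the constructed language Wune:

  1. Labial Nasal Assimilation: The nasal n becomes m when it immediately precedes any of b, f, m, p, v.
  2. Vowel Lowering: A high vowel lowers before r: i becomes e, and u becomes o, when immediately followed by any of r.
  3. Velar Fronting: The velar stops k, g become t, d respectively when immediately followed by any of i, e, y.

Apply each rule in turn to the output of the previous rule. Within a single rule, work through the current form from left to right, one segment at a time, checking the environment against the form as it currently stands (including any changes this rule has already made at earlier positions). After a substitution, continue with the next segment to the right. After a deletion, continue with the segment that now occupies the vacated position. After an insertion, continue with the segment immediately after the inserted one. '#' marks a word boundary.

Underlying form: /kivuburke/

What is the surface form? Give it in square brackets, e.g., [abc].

1 Labial Nasal Assimilation: no change — [kivuburke]
2 Vowel Lowering: [kivuburke] → [kivuborke]
3 Velar Fronting: [kivuborke] → [tivuborte]

[tivuborte]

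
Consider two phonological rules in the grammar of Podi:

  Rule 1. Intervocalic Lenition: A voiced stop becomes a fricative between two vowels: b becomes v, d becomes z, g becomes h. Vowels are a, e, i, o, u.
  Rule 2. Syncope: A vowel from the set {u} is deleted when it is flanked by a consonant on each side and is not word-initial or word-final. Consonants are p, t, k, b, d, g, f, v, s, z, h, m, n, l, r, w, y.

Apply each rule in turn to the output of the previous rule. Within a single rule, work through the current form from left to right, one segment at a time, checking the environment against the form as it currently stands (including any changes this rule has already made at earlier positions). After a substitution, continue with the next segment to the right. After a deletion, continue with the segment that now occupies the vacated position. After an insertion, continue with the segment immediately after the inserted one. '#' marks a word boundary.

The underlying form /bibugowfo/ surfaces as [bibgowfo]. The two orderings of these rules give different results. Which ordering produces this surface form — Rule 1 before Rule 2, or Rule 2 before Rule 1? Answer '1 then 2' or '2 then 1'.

Order 1 then 2:
  1 Intervocalic Lenition: [bibugowfo] → [bivuhowfo]
  2 Syncope: [bivuhowfo] → [bivhowfo]
  result: [bivhowfo]
Order 2 then 1:
  2 Syncope: [bibugowfo] → [bibgowfo]
  1 Intervocalic Lenition: no change — [bibgowfo]
  result: [bibgowfo]

2 then 1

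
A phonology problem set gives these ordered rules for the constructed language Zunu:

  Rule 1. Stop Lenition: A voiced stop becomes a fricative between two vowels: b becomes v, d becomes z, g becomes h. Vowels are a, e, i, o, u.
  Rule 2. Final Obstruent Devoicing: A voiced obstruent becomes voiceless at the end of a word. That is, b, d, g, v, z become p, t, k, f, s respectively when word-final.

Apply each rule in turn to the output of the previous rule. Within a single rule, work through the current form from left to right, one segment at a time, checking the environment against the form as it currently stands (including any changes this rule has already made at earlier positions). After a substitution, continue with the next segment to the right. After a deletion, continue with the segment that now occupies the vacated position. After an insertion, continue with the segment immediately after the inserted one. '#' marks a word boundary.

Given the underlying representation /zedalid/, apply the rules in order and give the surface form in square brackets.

[zezalit]

Rule 1 Stop Lenition: [zedalid] → [zezalid]
Rule 2 Final Obstruent Devoicing: [zezalid] → [zezalit]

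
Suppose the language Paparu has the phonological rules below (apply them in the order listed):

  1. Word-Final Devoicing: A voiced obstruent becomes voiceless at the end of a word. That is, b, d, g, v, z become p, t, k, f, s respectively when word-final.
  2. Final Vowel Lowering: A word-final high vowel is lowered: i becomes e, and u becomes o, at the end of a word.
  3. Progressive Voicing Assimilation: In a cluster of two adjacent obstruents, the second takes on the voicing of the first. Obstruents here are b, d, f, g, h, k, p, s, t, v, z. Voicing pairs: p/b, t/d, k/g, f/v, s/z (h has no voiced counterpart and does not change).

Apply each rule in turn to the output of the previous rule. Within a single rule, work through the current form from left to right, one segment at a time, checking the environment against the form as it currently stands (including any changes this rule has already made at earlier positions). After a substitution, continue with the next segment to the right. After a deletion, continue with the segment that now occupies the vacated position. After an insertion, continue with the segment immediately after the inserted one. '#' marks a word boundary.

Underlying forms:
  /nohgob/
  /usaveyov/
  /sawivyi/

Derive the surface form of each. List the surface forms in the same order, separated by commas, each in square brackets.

[nohkop], [usaveyof], [sawivye]

/nohgob/:
  1 Word-Final Devoicing: [nohgob] → [nohgop]
  2 Final Vowel Lowering: no change — [nohgop]
  3 Progressive Voicing Assimilation: [nohgop] → [nohkop]
/usaveyov/:
  1 Word-Final Devoicing: [usaveyov] → [usaveyof]
  2 Final Vowel Lowering: no change — [usaveyof]
  3 Progressive Voicing Assimilation: no change — [usaveyof]
/sawivyi/:
  1 Word-Final Devoicing: no change — [sawivyi]
  2 Final Vowel Lowering: [sawivyi] → [sawivye]
  3 Progressive Voicing Assimilation: no change — [sawivye]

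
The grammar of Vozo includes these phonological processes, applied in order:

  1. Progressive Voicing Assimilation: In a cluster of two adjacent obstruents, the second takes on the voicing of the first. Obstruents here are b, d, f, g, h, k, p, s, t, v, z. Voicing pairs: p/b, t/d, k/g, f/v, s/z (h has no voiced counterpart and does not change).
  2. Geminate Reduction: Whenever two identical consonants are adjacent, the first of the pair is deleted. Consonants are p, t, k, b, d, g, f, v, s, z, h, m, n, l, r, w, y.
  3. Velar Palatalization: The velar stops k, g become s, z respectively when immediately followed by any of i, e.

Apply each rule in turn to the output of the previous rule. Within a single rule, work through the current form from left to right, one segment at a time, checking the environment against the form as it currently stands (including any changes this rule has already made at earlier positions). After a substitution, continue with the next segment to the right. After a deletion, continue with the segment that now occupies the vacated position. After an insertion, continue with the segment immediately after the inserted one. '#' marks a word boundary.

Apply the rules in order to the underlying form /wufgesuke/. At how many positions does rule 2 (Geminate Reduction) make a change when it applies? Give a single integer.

1 Progressive Voicing Assimilation: [wufgesuke] → [wufkesuke]
2 Geminate Reduction: no change — [wufkesuke]
3 Velar Palatalization: [wufkesuke] → [wufsesuse]
Rule 2 changed 0 position(s).

0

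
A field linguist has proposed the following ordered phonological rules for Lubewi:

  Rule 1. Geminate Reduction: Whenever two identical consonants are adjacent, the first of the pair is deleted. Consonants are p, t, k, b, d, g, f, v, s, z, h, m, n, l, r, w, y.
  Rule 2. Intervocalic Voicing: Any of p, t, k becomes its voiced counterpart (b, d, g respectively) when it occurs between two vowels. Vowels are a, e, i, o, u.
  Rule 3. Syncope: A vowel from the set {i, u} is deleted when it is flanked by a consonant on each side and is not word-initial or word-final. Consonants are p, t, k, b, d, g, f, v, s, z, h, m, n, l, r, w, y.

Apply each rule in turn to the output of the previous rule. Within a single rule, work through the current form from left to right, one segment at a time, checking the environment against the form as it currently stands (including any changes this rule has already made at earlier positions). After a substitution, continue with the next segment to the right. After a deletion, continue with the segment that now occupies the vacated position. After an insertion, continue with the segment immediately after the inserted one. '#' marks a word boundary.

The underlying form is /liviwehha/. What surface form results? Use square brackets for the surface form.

[lvweha]

Rule 1 Geminate Reduction: [liviwehha] → [liviweha]
Rule 2 Intervocalic Voicing: no change — [liviweha]
Rule 3 Syncope: [liviweha] → [lvweha]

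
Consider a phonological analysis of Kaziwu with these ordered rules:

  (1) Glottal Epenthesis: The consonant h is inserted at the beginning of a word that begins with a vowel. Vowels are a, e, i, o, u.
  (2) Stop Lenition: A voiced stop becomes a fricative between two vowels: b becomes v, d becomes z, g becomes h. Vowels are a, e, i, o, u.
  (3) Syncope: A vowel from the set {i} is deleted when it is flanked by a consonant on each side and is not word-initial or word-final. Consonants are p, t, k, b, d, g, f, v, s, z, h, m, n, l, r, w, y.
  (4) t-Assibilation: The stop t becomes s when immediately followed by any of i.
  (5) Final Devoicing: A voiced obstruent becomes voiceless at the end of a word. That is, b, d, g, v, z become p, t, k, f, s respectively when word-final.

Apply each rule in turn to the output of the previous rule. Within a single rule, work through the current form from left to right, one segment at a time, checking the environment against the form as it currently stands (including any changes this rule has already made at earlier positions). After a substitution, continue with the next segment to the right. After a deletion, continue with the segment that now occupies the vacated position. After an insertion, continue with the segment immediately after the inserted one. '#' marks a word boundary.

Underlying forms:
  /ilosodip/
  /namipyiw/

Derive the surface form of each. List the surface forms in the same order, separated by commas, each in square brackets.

/ilosodip/:
  (1) Glottal Epenthesis: [ilosodip] → [hilosodip]
  (2) Stop Lenition: [hilosodip] → [hilosozip]
  (3) Syncope: [hilosozip] → [hlosozp]
  (4) t-Assibilation: no change — [hlosozp]
  (5) Final Devoicing: no change — [hlosozp]
/namipyiw/:
  (1) Glottal Epenthesis: no change — [namipyiw]
  (2) Stop Lenition: no change — [namipyiw]
  (3) Syncope: [namipyiw] → [nampyw]
  (4) t-Assibilation: no change — [nampyw]
  (5) Final Devoicing: no change — [nampyw]

[hlosozp], [nampyw]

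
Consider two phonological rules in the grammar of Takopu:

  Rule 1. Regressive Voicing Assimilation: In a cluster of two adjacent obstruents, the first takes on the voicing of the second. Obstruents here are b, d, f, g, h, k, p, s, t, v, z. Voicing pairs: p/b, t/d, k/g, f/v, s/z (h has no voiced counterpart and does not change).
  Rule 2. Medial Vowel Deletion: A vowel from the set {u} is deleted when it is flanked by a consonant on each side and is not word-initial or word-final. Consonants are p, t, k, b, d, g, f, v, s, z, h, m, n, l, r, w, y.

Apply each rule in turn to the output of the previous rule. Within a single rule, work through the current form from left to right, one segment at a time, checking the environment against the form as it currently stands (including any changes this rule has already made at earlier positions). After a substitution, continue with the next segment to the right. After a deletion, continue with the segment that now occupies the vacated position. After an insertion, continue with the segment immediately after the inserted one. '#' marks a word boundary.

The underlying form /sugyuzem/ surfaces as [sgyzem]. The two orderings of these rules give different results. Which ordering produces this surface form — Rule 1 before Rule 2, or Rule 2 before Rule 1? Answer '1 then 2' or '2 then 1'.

1 then 2

Order 1 then 2:
  1 Regressive Voicing Assimilation: no change — [sugyuzem]
  2 Medial Vowel Deletion: [sugyuzem] → [sgyzem]
  result: [sgyzem]
Order 2 then 1:
  2 Medial Vowel Deletion: [sugyuzem] → [sgyzem]
  1 Regressive Voicing Assimilation: [sgyzem] → [zgyzem]
  result: [zgyzem]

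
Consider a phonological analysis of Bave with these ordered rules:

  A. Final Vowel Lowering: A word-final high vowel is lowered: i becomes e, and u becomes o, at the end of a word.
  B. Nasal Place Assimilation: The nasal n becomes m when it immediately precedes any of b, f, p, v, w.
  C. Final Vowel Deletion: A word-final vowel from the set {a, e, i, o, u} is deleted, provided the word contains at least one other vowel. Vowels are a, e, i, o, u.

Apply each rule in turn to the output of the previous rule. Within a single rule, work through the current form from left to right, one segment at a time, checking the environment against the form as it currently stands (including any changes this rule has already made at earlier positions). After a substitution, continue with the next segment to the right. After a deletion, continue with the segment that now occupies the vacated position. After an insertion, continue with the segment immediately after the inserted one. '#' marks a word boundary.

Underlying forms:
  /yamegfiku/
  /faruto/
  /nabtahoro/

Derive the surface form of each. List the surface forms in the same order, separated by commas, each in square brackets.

[yamegfik], [farut], [nabtahor]

/yamegfiku/:
  A Final Vowel Lowering: [yamegfiku] → [yamegfiko]
  B Nasal Place Assimilation: no change — [yamegfiko]
  C Final Vowel Deletion: [yamegfiko] → [yamegfik]
/faruto/:
  A Final Vowel Lowering: no change — [faruto]
  B Nasal Place Assimilation: no change — [faruto]
  C Final Vowel Deletion: [faruto] → [farut]
/nabtahoro/:
  A Final Vowel Lowering: no change — [nabtahoro]
  B Nasal Place Assimilation: no change — [nabtahoro]
  C Final Vowel Deletion: [nabtahoro] → [nabtahor]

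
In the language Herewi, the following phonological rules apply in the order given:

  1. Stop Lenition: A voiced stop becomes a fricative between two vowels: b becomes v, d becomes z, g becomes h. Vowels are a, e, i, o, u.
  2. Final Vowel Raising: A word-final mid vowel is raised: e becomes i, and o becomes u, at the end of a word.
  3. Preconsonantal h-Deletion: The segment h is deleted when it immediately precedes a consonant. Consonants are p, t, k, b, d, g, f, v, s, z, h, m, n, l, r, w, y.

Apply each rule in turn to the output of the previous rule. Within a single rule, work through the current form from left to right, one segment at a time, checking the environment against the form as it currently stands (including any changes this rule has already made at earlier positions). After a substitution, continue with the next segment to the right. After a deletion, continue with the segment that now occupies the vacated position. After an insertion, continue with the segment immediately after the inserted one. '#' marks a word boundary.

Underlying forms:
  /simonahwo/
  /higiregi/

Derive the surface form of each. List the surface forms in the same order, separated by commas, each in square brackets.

/simonahwo/:
  1 Stop Lenition: no change — [simonahwo]
  2 Final Vowel Raising: [simonahwo] → [simonahwu]
  3 Preconsonantal h-Deletion: [simonahwu] → [simonawu]
/higiregi/:
  1 Stop Lenition: [higiregi] → [hihirehi]
  2 Final Vowel Raising: no change — [hihirehi]
  3 Preconsonantal h-Deletion: no change — [hihirehi]

[simonawu], [hihirehi]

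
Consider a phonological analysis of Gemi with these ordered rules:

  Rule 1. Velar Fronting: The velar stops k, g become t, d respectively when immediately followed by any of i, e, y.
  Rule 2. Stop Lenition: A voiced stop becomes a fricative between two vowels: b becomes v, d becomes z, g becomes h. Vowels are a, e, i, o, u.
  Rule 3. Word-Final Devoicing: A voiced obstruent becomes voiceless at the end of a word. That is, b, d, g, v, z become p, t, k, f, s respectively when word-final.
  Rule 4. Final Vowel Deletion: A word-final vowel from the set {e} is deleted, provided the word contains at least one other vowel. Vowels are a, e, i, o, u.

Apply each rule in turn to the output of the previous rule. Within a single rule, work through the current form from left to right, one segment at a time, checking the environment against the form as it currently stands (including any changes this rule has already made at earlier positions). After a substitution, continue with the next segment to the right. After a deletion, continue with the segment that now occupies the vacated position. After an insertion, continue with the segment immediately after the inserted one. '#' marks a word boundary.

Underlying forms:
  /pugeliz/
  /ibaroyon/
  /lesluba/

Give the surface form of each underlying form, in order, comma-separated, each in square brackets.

[puzelis], [ivaroyon], [lesluva]

/pugeliz/:
  Rule 1 Velar Fronting: [pugeliz] → [pudeliz]
  Rule 2 Stop Lenition: [pudeliz] → [puzeliz]
  Rule 3 Word-Final Devoicing: [puzeliz] → [puzelis]
  Rule 4 Final Vowel Deletion: no change — [puzelis]
/ibaroyon/:
  Rule 1 Velar Fronting: no change — [ibaroyon]
  Rule 2 Stop Lenition: [ibaroyon] → [ivaroyon]
  Rule 3 Word-Final Devoicing: no change — [ivaroyon]
  Rule 4 Final Vowel Deletion: no change — [ivaroyon]
/lesluba/:
  Rule 1 Velar Fronting: no change — [lesluba]
  Rule 2 Stop Lenition: [lesluba] → [lesluva]
  Rule 3 Word-Final Devoicing: no change — [lesluva]
  Rule 4 Final Vowel Deletion: no change — [lesluva]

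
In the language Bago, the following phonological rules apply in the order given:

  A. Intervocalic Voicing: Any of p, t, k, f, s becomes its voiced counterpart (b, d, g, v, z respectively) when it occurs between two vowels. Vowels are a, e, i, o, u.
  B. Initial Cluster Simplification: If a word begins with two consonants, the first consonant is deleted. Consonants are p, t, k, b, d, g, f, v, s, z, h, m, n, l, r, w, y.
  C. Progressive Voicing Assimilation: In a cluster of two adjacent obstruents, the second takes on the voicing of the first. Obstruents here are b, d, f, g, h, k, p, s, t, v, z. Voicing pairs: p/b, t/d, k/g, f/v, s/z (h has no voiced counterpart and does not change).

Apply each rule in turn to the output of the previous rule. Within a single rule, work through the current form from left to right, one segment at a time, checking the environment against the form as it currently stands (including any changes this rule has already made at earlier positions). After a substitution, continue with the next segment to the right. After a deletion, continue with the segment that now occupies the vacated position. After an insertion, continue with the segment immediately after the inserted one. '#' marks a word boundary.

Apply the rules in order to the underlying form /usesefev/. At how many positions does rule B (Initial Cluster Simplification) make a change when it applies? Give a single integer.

0

A Intervocalic Voicing: [usesefev] → [uzezevev]
B Initial Cluster Simplification: no change — [uzezevev]
C Progressive Voicing Assimilation: no change — [uzezevev]
Rule B changed 0 position(s).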